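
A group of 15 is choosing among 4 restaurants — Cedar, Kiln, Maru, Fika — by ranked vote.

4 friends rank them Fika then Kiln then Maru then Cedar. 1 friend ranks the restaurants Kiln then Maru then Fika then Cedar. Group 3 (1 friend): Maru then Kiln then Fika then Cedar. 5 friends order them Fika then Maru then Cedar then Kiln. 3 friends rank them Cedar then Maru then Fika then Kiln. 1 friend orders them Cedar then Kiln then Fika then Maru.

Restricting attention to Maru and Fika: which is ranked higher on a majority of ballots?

Ballots ranking Maru above Fika: 1 + 1 + 3 = 5.
Ballots ranking Fika above Maru: 15 − 5 = 10.
Fika wins the head-to-head 10–5.

Fika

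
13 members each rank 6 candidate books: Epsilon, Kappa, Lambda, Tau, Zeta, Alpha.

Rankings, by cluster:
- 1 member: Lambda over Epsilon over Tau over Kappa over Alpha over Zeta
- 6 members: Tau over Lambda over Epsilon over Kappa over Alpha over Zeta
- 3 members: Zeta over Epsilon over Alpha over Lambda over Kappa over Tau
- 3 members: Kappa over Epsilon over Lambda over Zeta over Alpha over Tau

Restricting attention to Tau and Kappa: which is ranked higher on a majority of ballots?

Ballots ranking Tau above Kappa: 1 + 6 = 7.
Ballots ranking Kappa above Tau: 13 − 7 = 6.
Tau wins the head-to-head 7–6.

Tau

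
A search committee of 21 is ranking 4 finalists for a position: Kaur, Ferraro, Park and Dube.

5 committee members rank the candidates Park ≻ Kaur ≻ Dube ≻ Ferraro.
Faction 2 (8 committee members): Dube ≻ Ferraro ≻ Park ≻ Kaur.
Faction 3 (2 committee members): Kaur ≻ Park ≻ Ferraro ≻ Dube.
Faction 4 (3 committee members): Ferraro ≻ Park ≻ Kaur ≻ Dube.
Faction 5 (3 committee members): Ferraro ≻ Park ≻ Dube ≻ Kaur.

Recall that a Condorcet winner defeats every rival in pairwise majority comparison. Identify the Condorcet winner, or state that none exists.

none

Head-to-head results (21 committee members):
Kaur vs Ferraro: Ferraro, 14–7.
Kaur vs Park: Park, 19–2.
Kaur–Dube: Dube 11–10.
Ferraro–Park: Ferraro 14–7.
Ferraro vs Dube: Dube, 13–8.
Park vs Dube: Park wins 13–8.
Each candidate drops at least one matchup (Kaur loses to Ferraro; Ferraro loses to Dube; Park loses to Ferraro; Dube loses to Park); the cycle Ferraro > Park > Dube > Ferraro rules out a Condorcet winner.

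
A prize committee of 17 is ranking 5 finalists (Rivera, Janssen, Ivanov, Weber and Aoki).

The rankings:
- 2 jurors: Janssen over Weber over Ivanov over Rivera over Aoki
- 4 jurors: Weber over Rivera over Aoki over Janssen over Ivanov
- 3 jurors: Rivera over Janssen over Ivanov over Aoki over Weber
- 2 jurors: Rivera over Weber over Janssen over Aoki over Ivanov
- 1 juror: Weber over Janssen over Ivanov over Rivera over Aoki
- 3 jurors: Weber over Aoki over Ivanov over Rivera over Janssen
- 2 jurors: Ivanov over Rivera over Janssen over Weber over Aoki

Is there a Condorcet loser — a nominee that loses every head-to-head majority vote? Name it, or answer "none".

Ivanov

Pairwise majorities:
Rivera vs Janssen: 14 to 3, Rivera.
Rivera–Ivanov: Rivera 9–8.
Rivera vs Weber: 3+2+2 = 7 for Rivera, 10 for Weber — Weber by 10–7.
Rivera vs Aoki: Rivera is ranked higher on 2+4+3+2+1+2 = 14 ballots, Aoki on 3. Rivera wins 14–3.
Janssen vs Ivanov: Janssen, 12–5.
Janssen vs Weber: Weber wins 10–7.
Janssen vs Aoki: 10 to 7, Janssen.
Ivanov–Weber: Weber 12–5.
Ivanov vs Aoki: 2+3+1+2 = 8 for Ivanov, 9 for Aoki — Aoki by 9–8.
Weber vs Aoki: Weber is ranked higher on 2+4+2+1+3+2 = 14 ballots, Aoki on 3. Weber wins 14–3.
Only Ivanov has no wins; Ivanov is the Condorcet loser.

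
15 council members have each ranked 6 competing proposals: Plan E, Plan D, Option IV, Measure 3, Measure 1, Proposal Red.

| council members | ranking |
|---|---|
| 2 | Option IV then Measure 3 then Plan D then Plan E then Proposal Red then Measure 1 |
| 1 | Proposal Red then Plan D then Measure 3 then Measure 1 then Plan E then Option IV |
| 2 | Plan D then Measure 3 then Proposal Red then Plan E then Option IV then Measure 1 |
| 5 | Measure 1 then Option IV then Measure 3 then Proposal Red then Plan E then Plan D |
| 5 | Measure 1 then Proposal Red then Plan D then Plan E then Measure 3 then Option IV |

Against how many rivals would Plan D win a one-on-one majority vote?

Plan D against each rival (15 council members):
Plan D vs Plan E: Plan D, 10–5.
Plan D vs Option IV: Plan D, 8–7.
Plan D vs Measure 3: Plan D wins 8–7.
Plan D vs Measure 1: 5 to 10, Measure 1.
Plan D vs Proposal Red: Plan D is ranked higher on 2+2 = 4 ballots, Proposal Red on 11. Proposal Red wins 11–4.
Plan D beats Plan E, Option IV, Measure 3; loses to Measure 1, Proposal Red — 3 pairwise wins.

3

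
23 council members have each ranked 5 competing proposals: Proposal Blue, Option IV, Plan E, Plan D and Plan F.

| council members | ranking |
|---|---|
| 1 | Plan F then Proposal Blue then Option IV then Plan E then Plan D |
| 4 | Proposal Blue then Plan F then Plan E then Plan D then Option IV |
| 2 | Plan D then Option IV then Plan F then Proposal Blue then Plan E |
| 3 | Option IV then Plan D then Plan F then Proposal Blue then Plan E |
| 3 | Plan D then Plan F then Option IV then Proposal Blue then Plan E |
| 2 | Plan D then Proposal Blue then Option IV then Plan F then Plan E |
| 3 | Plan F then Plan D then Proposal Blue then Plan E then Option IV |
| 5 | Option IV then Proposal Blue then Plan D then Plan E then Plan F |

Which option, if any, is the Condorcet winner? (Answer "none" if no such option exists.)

Plan D

Check each pair by majority over 23 ballots:
Proposal Blue vs Option IV: 10 to 13, Option IV.
Proposal Blue vs Plan E: Proposal Blue preferred on 23 ballots; Proposal Blue wins 23–0.
Proposal Blue vs Plan D: Plan D wins 13–10.
Proposal Blue vs Plan F: Proposal Blue is ranked higher on 4+2+5 = 11 ballots, Plan F on 12. Plan F wins 12–11.
Option IV–Plan E: Option IV 16–7.
Option IV vs Plan D: 1+3+5 = 9 for Option IV, 14 for Plan D — Plan D by 14–9.
Option IV vs Plan F: 12 to 11, Option IV.
Plan E–Plan D: Plan D 18–5.
Plan E–Plan F: Plan F 18–5.
Plan D vs Plan F: 2+3+3+2+5 = 15 for Plan D, 8 for Plan F — Plan D by 15–8.
Plan D wins every pairwise contest, so Plan D is the Condorcet winner.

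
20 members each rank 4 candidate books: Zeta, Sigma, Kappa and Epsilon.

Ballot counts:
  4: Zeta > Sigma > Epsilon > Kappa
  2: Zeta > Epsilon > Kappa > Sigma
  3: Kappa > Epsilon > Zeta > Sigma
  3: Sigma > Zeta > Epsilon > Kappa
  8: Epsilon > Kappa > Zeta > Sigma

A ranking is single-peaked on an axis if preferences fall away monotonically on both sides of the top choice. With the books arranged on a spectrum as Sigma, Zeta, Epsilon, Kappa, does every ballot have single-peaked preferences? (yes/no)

yes

Axis positions: Sigma=1, Zeta=2, Epsilon=3, Kappa=4.
Type 1 (peak Zeta at position 2): ranking walks positions 2-1-3-4, expanding outward from the peak — single-peaked.
Type 2 (peak Zeta at position 2): ranking walks positions 2-3-4-1, expanding outward from the peak — single-peaked.
Type 3 (peak Kappa at position 4): ranking walks positions 4-3-2-1, expanding outward from the peak — single-peaked.
Type 4 (peak Sigma at position 1): ranking walks positions 1-2-3-4, expanding outward from the peak — single-peaked.
Type 5 (peak Epsilon at position 3): ranking walks positions 3-4-2-1, expanding outward from the peak — single-peaked.
Every ranking is single-peaked on this axis.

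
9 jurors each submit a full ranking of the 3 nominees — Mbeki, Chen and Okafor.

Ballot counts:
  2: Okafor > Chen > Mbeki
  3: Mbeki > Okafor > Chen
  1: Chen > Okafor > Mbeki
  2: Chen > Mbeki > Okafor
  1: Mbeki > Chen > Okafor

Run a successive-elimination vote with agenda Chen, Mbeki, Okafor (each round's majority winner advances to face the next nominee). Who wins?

Round 1: Chen vs Mbeki — 5–4, Chen advances.
Round 2: Chen vs Okafor — 4–5, Okafor advances.
The agenda winner is Okafor.

Okafor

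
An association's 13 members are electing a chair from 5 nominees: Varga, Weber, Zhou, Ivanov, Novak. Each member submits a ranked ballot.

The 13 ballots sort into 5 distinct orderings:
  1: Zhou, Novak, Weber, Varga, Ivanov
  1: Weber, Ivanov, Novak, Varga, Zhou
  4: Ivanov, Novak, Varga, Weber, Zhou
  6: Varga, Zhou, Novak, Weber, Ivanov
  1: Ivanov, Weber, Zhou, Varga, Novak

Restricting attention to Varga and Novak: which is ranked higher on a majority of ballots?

Varga

Ballots ranking Varga above Novak: 6 + 1 = 7.
Ballots ranking Novak above Varga: 13 − 7 = 6.
Varga wins the head-to-head 7–6.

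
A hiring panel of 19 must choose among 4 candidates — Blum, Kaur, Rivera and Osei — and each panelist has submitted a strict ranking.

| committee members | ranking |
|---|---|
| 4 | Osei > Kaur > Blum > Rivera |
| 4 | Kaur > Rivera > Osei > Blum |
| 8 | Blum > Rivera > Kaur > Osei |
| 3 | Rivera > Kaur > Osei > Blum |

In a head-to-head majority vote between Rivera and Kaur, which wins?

Rivera

Ballots ranking Rivera above Kaur: 8 + 3 = 11.
Ballots ranking Kaur above Rivera: 19 − 11 = 8.
Rivera wins the head-to-head 11–8.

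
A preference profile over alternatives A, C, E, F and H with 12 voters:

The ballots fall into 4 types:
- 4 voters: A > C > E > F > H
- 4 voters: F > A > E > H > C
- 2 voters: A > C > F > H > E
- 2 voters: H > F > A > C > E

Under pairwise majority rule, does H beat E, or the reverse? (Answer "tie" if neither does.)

E

Ballots ranking H above E: 2 + 2 = 4.
Ballots ranking E above H: 12 − 4 = 8.
E wins the head-to-head 8–4.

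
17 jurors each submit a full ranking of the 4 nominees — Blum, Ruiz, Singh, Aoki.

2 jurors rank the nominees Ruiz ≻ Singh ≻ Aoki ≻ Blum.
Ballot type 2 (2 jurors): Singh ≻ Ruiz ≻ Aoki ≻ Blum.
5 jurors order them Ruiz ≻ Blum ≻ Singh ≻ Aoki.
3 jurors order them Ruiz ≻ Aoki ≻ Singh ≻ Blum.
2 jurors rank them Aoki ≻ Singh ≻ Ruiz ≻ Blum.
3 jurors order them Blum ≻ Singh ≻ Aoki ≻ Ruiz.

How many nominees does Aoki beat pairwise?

Aoki against each rival (17 jurors):
Aoki vs Blum: Aoki, 9–8.
Aoki vs Ruiz: Ruiz, 12–5.
Aoki vs Singh: Singh wins 12–5.
Aoki beats Blum; loses to Ruiz, Singh — 1 pairwise win.

1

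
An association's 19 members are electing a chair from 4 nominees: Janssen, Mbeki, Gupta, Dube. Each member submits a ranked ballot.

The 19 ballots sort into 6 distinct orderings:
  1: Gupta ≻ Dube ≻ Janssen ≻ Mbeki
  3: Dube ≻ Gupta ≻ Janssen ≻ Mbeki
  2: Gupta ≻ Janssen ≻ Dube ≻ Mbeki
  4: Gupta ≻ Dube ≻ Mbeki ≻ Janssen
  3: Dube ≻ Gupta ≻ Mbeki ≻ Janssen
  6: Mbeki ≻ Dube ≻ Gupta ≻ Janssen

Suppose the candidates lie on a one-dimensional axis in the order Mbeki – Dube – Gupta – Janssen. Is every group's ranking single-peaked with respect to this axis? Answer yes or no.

Axis positions: Mbeki=1, Dube=2, Gupta=3, Janssen=4.
Group 1 (peak Gupta at position 3): ranking walks positions 3-2-4-1, expanding outward from the peak — single-peaked.
Group 2 (peak Dube at position 2): ranking walks positions 2-3-4-1, expanding outward from the peak — single-peaked.
Group 3 (peak Gupta at position 3): ranking walks positions 3-4-2-1, expanding outward from the peak — single-peaked.
Group 4 (peak Gupta at position 3): ranking walks positions 3-2-1-4, expanding outward from the peak — single-peaked.
Group 5 (peak Dube at position 2): ranking walks positions 2-3-1-4, expanding outward from the peak — single-peaked.
Group 6 (peak Mbeki at position 1): ranking walks positions 1-2-3-4, expanding outward from the peak — single-peaked.
Every ranking is single-peaked on this axis.

yes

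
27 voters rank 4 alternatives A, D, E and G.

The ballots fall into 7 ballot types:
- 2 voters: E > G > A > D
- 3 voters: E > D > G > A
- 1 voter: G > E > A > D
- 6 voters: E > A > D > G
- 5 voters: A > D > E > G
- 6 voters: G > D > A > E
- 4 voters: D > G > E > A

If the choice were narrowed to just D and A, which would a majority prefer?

A

Ballots ranking D above A: 3 + 6 + 4 = 13.
Ballots ranking A above D: 27 − 13 = 14.
A wins the head-to-head 14–13.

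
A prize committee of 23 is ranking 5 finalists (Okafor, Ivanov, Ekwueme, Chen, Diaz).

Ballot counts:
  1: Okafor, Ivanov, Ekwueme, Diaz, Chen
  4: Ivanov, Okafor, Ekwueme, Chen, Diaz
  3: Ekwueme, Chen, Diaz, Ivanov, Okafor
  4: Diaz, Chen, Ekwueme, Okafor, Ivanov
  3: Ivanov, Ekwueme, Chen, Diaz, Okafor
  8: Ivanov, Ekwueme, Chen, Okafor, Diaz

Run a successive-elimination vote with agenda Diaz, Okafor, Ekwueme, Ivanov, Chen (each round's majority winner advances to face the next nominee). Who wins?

Ivanov

Round 1: Diaz vs Okafor — 10–13, Okafor advances.
Round 2: Okafor vs Ekwueme — 5–18, Ekwueme advances.
Round 3: Ekwueme vs Ivanov — 7–16, Ivanov advances.
Round 4: Ivanov vs Chen — 16–7, Ivanov advances.
The agenda winner is Ivanov.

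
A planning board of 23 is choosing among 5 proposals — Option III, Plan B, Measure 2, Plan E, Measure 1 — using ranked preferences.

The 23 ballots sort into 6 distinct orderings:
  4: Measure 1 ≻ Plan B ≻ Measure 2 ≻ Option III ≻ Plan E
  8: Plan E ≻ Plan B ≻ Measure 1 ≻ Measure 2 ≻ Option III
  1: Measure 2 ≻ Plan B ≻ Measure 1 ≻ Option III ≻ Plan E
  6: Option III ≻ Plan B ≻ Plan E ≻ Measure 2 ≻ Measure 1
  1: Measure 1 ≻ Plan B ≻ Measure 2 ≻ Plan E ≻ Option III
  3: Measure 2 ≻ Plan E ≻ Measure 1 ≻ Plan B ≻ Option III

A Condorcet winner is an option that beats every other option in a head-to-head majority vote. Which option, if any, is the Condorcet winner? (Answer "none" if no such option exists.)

Plan B

Head-to-head results (23 council members):
Option III vs Plan B: Plan B wins 17–6.
Option III vs Measure 2: Measure 2, 17–6.
Option III vs Plan E: Plan E, 12–11.
Option III vs Measure 1: Measure 1, 17–6.
Plan B vs Measure 2: Plan B wins 19–4.
Plan B vs Plan E: Plan B, 12–11.
Plan B–Measure 1: Plan B 15–8.
Measure 2 vs Plan E: Plan E, 14–9.
Measure 2 vs Measure 1: Measure 1 wins 13–10.
Plan E vs Measure 1: Plan E wins 17–6.
Plan B beats each of Option III, Measure 2, Plan E, Measure 1 — Plan B is the Condorcet winner.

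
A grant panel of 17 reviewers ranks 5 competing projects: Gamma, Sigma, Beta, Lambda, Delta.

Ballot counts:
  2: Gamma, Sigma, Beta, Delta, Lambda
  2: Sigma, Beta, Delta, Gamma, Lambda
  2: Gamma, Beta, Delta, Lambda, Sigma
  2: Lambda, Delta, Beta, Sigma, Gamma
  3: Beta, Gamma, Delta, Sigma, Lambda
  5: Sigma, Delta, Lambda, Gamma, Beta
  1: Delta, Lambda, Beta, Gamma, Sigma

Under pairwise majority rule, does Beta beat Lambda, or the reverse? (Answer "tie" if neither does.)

Ballots ranking Beta above Lambda: 2 + 2 + 2 + 3 = 9.
Ballots ranking Lambda above Beta: 17 − 9 = 8.
Beta wins the head-to-head 9–8.

Beta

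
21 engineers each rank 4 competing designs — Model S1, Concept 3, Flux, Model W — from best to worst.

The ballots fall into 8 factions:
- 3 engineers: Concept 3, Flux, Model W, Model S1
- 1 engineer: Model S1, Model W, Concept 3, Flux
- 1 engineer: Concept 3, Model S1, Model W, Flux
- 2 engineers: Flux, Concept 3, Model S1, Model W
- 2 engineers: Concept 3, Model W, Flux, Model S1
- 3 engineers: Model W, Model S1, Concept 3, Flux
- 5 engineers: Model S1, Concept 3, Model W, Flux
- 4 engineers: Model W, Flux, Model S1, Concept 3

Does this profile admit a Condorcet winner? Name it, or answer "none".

Pairwise majorities:
Model S1 vs Concept 3: 13 to 8, Model S1.
Model S1 vs Flux: 1+1+3+5 = 10 for Model S1, 11 for Flux — Flux by 11–10.
Model S1 vs Model W: Model S1 is ranked higher on 1+1+2+5 = 9 ballots, Model W on 12. Model W wins 12–9.
Concept 3 vs Flux: Concept 3 wins 15–6.
Concept 3 vs Model W: Concept 3, 13–8.
Flux vs Model W: 5 to 16, Model W.
Every design loses at least once (Model S1 loses to Flux; Concept 3 loses to Model S1; Flux loses to Concept 3; Model W loses to Concept 3). The majority relation contains the cycle Model S1 → Concept 3 → Flux → Model S1, so there is no Condorcet winner.

none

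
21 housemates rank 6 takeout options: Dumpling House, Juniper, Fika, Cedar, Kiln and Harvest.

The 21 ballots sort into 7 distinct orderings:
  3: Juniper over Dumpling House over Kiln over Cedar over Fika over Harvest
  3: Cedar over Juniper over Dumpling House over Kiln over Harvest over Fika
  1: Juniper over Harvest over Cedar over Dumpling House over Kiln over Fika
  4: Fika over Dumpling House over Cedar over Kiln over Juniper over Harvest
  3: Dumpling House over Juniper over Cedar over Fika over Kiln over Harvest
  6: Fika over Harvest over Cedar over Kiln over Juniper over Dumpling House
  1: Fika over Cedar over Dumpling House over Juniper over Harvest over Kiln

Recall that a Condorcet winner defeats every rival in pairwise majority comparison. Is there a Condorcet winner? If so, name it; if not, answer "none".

Head-to-head results (21 friends):
Dumpling House vs Juniper: Dumpling House preferred on 4+3+1 = 8 ballots; Juniper wins 13–8.
Dumpling House vs Fika: 10 to 11, Fika.
Dumpling House vs Cedar: Dumpling House is ranked higher on 3+4+3 = 10 ballots, Cedar on 11. Cedar wins 11–10.
Dumpling House vs Kiln: 3+3+1+4+3+1 = 15 for Dumpling House, 6 for Kiln — Dumpling House by 15–6.
Dumpling House vs Harvest: 3+3+4+3+1 = 14 for Dumpling House, 7 for Harvest — Dumpling House by 14–7.
Juniper vs Fika: 3+3+1+3 = 10 for Juniper, 11 for Fika — Fika by 11–10.
Juniper vs Cedar: Juniper is ranked higher on 3+1+3 = 7 ballots, Cedar on 14. Cedar wins 14–7.
Juniper vs Kiln: 11 to 10, Juniper.
Juniper vs Harvest: Juniper is ranked higher on 3+3+1+4+3+1 = 15 ballots, Harvest on 6. Juniper wins 15–6.
Fika vs Cedar: 11 to 10, Fika.
Fika vs Kiln: 4+3+6+1 = 14 for Fika, 7 for Kiln — Fika by 14–7.
Fika vs Harvest: Fika preferred on 3+4+3+6+1 = 17 ballots; Fika wins 17–4.
Cedar vs Kiln: Cedar preferred on 3+1+4+3+6+1 = 18 ballots; Cedar wins 18–3.
Cedar vs Harvest: Cedar preferred on 3+3+4+3+1 = 14 ballots; Cedar wins 14–7.
Kiln vs Harvest: Kiln is ranked higher on 3+3+4+3 = 13 ballots, Harvest on 8. Kiln wins 13–8.
Fika beats each of Dumpling House, Juniper, Cedar, Kiln, Harvest — Fika is the Condorcet winner.

Fika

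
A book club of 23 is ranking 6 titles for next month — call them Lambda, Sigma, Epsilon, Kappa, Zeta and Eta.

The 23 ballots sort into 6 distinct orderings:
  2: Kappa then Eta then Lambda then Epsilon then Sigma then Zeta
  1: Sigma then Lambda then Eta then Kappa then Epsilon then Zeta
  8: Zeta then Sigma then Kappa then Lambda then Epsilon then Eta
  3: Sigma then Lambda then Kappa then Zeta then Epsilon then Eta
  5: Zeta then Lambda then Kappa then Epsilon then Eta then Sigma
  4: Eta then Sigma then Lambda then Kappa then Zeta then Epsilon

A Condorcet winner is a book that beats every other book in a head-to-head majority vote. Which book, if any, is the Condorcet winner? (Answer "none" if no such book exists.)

Zeta

Pairwise majorities:
Lambda vs Sigma: Lambda preferred on 2+5 = 7 ballots; Sigma wins 16–7.
Lambda vs Epsilon: Lambda is ranked higher on 2+1+8+3+5+4 = 23 ballots, Epsilon on 0. Lambda wins 23–0.
Lambda vs Kappa: Lambda preferred on 1+3+5+4 = 13 ballots; Lambda wins 13–10.
Lambda vs Zeta: 2+1+3+4 = 10 for Lambda, 13 for Zeta — Zeta by 13–10.
Lambda vs Eta: Lambda is ranked higher on 1+8+3+5 = 17 ballots, Eta on 6. Lambda wins 17–6.
Sigma vs Epsilon: Sigma is ranked higher on 1+8+3+4 = 16 ballots, Epsilon on 7. Sigma wins 16–7.
Sigma vs Kappa: 1+8+3+4 = 16 for Sigma, 7 for Kappa — Sigma by 16–7.
Sigma vs Zeta: Sigma preferred on 2+1+3+4 = 10 ballots; Zeta wins 13–10.
Sigma vs Eta: Sigma preferred on 1+8+3 = 12 ballots; Sigma wins 12–11.
Epsilon vs Kappa: 0 for Epsilon, 23 for Kappa — Kappa by 23–0.
Epsilon vs Zeta: 3 to 20, Zeta.
Epsilon vs Eta: 16 to 7, Epsilon.
Kappa vs Zeta: 10 to 13, Zeta.
Kappa vs Eta: Kappa is ranked higher on 2+8+3+5 = 18 ballots, Eta on 5. Kappa wins 18–5.
Zeta vs Eta: Zeta preferred on 8+3+5 = 16 ballots; Zeta wins 16–7.
Only Zeta has no losses; Zeta is the Condorcet winner.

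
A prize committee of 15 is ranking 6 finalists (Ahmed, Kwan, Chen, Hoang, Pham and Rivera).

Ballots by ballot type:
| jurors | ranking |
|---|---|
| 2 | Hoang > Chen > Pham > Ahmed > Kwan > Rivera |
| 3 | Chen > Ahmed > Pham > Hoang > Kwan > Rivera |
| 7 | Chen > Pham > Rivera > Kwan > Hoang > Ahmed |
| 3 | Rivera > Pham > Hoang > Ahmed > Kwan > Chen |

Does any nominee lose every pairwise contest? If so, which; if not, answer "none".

Pairwise majorities:
Ahmed vs Kwan: Ahmed wins 8–7.
Ahmed–Chen: Chen 12–3.
Ahmed vs Hoang: Hoang, 12–3.
Ahmed vs Pham: Ahmed is ranked higher on 3 ballots, Pham on 12. Pham wins 12–3.
Ahmed vs Rivera: Rivera, 10–5.
Kwan vs Chen: 3 to 12, Chen.
Kwan vs Hoang: Kwan is ranked higher on 7 ballots, Hoang on 8. Hoang wins 8–7.
Kwan vs Pham: 0 to 15, Pham.
Kwan vs Rivera: Rivera, 10–5.
Chen vs Hoang: Chen wins 10–5.
Chen vs Pham: 12 to 3, Chen.
Chen vs Rivera: Chen preferred on 2+3+7 = 12 ballots; Chen wins 12–3.
Hoang vs Pham: Hoang preferred on 2 ballots; Pham wins 13–2.
Hoang vs Rivera: Rivera, 10–5.
Pham vs Rivera: Pham wins 12–3.
Kwan loses to every other nominee — it is the Condorcet loser.

Kwan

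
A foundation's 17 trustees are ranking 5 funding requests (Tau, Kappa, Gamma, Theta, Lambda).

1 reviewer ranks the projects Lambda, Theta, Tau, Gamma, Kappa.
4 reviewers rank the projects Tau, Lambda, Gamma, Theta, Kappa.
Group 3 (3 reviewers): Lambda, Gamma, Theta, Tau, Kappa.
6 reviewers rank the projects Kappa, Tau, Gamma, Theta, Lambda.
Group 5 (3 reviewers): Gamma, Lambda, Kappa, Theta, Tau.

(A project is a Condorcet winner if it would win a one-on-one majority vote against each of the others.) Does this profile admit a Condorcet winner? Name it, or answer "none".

none

Pairwise majorities:
Tau vs Kappa: 1+4+3 = 8 for Tau, 9 for Kappa — Kappa by 9–8.
Tau vs Gamma: 1+4+6 = 11 for Tau, 6 for Gamma — Tau by 11–6.
Tau vs Theta: 10 to 7, Tau.
Tau vs Lambda: 10 to 7, Tau.
Kappa vs Gamma: 6 to 11, Gamma.
Kappa vs Theta: 9 to 8, Kappa.
Kappa vs Lambda: Kappa is ranked higher on 6 ballots, Lambda on 11. Lambda wins 11–6.
Gamma vs Theta: 16 to 1, Gamma.
Gamma vs Lambda: Gamma is ranked higher on 6+3 = 9 ballots, Lambda on 8. Gamma wins 9–8.
Theta vs Lambda: Theta is ranked higher on 6 ballots, Lambda on 11. Lambda wins 11–6.
Every project loses at least once (Tau loses to Kappa; Kappa loses to Gamma; Gamma loses to Tau; Theta loses to Tau; Lambda loses to Tau). The majority relation contains the cycle Tau → Gamma → Kappa → Tau, so there is no Condorcet winner.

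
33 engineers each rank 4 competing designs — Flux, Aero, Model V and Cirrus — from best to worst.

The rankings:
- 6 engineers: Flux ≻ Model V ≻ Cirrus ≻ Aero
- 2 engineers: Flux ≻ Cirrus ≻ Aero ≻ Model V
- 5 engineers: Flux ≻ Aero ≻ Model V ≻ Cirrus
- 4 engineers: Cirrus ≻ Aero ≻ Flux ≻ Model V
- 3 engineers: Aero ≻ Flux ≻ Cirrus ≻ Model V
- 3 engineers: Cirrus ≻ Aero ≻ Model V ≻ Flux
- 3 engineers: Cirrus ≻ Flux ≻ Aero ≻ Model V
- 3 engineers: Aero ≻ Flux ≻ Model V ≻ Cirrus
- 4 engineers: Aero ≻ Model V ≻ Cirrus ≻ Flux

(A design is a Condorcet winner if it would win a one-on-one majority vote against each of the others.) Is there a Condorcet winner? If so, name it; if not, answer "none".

none

Pairwise majorities:
Flux vs Aero: Flux is ranked higher on 6+2+5+3 = 16 ballots, Aero on 17. Aero wins 17–16.
Flux vs Model V: Flux preferred on 26 ballots; Flux wins 26–7.
Flux vs Cirrus: 6+2+5+3+3 = 19 for Flux, 14 for Cirrus — Flux by 19–14.
Aero vs Model V: Aero is ranked higher on 27 ballots, Model V on 6. Aero wins 27–6.
Aero vs Cirrus: Aero is ranked higher on 5+3+3+4 = 15 ballots, Cirrus on 18. Cirrus wins 18–15.
Model V vs Cirrus: Model V is ranked higher on 6+5+3+4 = 18 ballots, Cirrus on 15. Model V wins 18–15.
Each design drops at least one matchup (Flux loses to Aero; Aero loses to Cirrus; Model V loses to Flux; Cirrus loses to Flux); the cycle Flux → Cirrus → Aero → Flux rules out a Condorcet winner.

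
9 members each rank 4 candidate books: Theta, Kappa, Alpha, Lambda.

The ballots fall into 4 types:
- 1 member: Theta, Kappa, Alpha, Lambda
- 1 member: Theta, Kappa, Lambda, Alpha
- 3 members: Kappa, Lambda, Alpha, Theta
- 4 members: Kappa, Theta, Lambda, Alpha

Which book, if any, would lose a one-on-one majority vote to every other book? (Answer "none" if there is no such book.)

Head-to-head results (9 members):
Theta–Kappa: Kappa 7–2.
Theta vs Alpha: Theta, 6–3.
Theta vs Lambda: 6 to 3, Theta.
Kappa vs Alpha: 1+1+3+4 = 9 for Kappa, 0 for Alpha — Kappa by 9–0.
Kappa vs Lambda: 1+1+3+4 = 9 for Kappa, 0 for Lambda — Kappa by 9–0.
Alpha vs Lambda: 1 to 8, Lambda.
Alpha loses to every other book — it is the Condorcet loser.

Alpha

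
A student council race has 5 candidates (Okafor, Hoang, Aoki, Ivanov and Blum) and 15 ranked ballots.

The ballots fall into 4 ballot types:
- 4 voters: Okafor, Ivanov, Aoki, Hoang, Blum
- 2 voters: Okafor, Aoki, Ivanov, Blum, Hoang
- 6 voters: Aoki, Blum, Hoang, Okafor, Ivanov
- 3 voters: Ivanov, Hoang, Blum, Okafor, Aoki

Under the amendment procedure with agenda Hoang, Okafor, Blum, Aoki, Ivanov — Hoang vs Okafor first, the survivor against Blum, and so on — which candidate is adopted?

Round 1: Hoang vs Okafor — 9–6, Hoang advances.
Round 2: Hoang vs Blum — 7–8, Blum advances.
Round 3: Blum vs Aoki — 3–12, Aoki advances.
Round 4: Aoki vs Ivanov — 8–7, Aoki advances.
Aoki survives the agenda.

Aoki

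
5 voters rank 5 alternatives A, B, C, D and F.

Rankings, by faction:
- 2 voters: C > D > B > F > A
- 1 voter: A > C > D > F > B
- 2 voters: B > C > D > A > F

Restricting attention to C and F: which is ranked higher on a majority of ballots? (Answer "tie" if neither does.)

Ballots ranking C above F: 2 + 1 + 2 = 5.
Ballots ranking F above C: 5 − 5 = 0.
C wins the head-to-head 5–0.

C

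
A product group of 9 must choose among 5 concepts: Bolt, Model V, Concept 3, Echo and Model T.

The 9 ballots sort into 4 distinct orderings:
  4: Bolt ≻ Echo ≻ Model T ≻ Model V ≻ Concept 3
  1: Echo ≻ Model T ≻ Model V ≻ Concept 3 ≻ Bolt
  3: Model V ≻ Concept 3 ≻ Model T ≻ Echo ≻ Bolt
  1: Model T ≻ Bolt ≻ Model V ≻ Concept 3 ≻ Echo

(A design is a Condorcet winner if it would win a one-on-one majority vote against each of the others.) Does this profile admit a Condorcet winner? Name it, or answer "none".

none

Check each pair by majority over 9 ballots:
Bolt vs Model V: Bolt, 5–4.
Bolt vs Concept 3: Bolt, 5–4.
Bolt vs Echo: 5 to 4, Bolt.
Bolt vs Model T: 4 to 5, Model T.
Model V vs Concept 3: Model V is ranked higher on 4+1+3+1 = 9 ballots, Concept 3 on 0. Model V wins 9–0.
Model V–Echo: Echo 5–4.
Model V vs Model T: Model T wins 6–3.
Concept 3 vs Echo: Echo wins 5–4.
Concept 3 vs Model T: Model T, 6–3.
Echo vs Model T: 5 to 4, Echo.
No design is unbeaten: Bolt loses to Model T; Model V loses to Bolt; Concept 3 loses to Bolt; Echo loses to Bolt; Model T loses to Echo. In particular Bolt → Echo → Model T → Bolt is a majority cycle — no Condorcet winner exists.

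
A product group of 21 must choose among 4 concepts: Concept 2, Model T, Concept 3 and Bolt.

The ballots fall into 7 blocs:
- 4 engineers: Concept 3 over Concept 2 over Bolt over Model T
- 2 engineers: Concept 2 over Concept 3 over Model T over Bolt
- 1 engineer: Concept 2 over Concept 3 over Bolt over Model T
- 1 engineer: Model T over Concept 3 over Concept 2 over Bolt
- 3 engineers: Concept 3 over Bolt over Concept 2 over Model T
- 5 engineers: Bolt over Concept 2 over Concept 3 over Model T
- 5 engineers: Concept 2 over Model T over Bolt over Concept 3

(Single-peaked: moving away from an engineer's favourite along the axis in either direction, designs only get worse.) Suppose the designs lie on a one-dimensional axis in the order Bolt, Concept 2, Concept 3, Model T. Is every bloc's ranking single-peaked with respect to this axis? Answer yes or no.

no

Axis positions: Bolt=1, Concept 2=2, Concept 3=3, Model T=4.
Bloc 1 (peak Concept 3 at position 3): ranking walks positions 3-2-1-4, expanding outward from the peak — single-peaked.
Bloc 2 (peak Concept 2 at position 2): ranking walks positions 2-3-4-1, expanding outward from the peak — single-peaked.
Bloc 3 (peak Concept 2 at position 2): ranking walks positions 2-3-1-4, expanding outward from the peak — single-peaked.
Bloc 4 (peak Model T at position 4): ranking walks positions 4-3-2-1, expanding outward from the peak — single-peaked.
Bloc 5: ranking walks positions 3-1-2-4; Bolt is ranked above Concept 2 even though Concept 2 lies between Bolt and the peak Concept 3 on the axis — preferences dip and rise again. Not single-peaked.
Bloc 6 (peak Bolt at position 1): ranking walks positions 1-2-3-4, expanding outward from the peak — single-peaked.
Bloc 7: ranking walks positions 2-4-1-3; Model T is ranked above Concept 3 even though Concept 3 lies between Model T and the peak Concept 2 on the axis — preferences dip and rise again. Not single-peaked.
Bloc 5 violates single-peakedness, so the profile is not single-peaked on this axis.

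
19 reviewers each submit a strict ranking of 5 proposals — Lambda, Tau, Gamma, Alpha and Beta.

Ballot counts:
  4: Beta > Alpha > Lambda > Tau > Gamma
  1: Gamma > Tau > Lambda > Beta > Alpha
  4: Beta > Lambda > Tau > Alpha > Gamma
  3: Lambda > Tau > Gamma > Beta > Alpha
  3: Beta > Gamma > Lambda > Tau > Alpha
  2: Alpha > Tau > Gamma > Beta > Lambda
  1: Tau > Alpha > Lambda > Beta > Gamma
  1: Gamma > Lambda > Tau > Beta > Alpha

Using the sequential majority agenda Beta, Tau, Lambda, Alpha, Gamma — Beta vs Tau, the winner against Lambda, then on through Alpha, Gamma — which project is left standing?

Beta

Round 1: Beta vs Tau — 11–8, Beta advances.
Round 2: Beta vs Lambda — 13–6, Beta advances.
Round 3: Beta vs Alpha — 16–3, Beta advances.
Round 4: Beta vs Gamma — 12–7, Beta advances.
The agenda winner is Beta.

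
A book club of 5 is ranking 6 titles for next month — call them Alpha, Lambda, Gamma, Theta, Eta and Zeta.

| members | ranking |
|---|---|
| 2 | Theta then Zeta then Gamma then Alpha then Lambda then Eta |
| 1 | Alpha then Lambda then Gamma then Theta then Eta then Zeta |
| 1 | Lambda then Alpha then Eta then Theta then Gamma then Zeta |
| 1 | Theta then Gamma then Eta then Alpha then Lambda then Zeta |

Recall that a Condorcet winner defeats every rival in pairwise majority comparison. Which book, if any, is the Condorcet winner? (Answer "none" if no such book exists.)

Head-to-head results (5 members):
Alpha vs Lambda: Alpha wins 4–1.
Alpha vs Gamma: Gamma wins 3–2.
Alpha–Theta: Theta 3–2.
Alpha vs Eta: Alpha, 4–1.
Alpha vs Zeta: Alpha wins 3–2.
Lambda vs Gamma: Gamma, 3–2.
Lambda vs Theta: Theta, 3–2.
Lambda–Eta: Lambda 4–1.
Lambda vs Zeta: Lambda, 3–2.
Gamma vs Theta: Theta wins 4–1.
Gamma–Eta: Gamma 4–1.
Gamma vs Zeta: Gamma, 3–2.
Theta–Eta: Theta 4–1.
Theta vs Zeta: Theta, 5–0.
Eta vs Zeta: Eta, 3–2.
Theta wins every pairwise contest, so Theta is the Condorcet winner.

Theta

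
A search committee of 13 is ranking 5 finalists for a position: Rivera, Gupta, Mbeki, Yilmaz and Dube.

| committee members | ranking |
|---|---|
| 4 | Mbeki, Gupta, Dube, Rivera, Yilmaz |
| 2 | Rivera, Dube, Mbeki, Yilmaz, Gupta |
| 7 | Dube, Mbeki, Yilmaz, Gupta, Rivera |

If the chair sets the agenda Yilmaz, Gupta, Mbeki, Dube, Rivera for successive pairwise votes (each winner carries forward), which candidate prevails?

Dube

Round 1: Yilmaz vs Gupta — 9–4, Yilmaz advances.
Round 2: Yilmaz vs Mbeki — 0–13, Mbeki advances.
Round 3: Mbeki vs Dube — 4–9, Dube advances.
Round 4: Dube vs Rivera — 11–2, Dube advances.
The agenda winner is Dube.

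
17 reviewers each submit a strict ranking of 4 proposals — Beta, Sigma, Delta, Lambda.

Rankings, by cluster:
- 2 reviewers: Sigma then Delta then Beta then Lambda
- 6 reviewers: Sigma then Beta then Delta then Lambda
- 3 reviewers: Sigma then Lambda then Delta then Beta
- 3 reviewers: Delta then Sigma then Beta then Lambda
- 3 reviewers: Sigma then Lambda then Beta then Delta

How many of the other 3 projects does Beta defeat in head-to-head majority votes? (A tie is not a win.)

Beta against each rival (17 reviewers):
Beta vs Sigma: 0 to 17, Sigma.
Beta vs Delta: 6+3 = 9 for Beta, 8 for Delta — Beta by 9–8.
Beta vs Lambda: Beta preferred on 2+6+3 = 11 ballots; Beta wins 11–6.
Beta beats Delta, Lambda; loses to Sigma — 2 pairwise wins.

2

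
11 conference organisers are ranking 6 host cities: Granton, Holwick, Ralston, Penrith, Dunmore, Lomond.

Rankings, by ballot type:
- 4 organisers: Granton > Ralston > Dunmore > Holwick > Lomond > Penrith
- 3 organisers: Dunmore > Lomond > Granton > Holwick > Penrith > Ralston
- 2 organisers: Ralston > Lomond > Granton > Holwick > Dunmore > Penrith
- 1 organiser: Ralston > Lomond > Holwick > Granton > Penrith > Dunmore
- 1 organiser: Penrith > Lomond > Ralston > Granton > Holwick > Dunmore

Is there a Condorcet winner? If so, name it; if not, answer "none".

none

Check each pair by majority over 11 ballots:
Granton vs Holwick: 10 to 1, Granton.
Granton vs Ralston: 4+3 = 7 for Granton, 4 for Ralston — Granton by 7–4.
Granton vs Penrith: Granton is ranked higher on 4+3+2+1 = 10 ballots, Penrith on 1. Granton wins 10–1.
Granton vs Dunmore: Granton preferred on 4+2+1+1 = 8 ballots; Granton wins 8–3.
Granton vs Lomond: 4 to 7, Lomond.
Holwick vs Ralston: 3 for Holwick, 8 for Ralston — Ralston by 8–3.
Holwick vs Penrith: 10 to 1, Holwick.
Holwick vs Dunmore: Holwick preferred on 2+1+1 = 4 ballots; Dunmore wins 7–4.
Holwick vs Lomond: 4 for Holwick, 7 for Lomond — Lomond by 7–4.
Ralston vs Penrith: 4+2+1 = 7 for Ralston, 4 for Penrith — Ralston by 7–4.
Ralston vs Dunmore: 4+2+1+1 = 8 for Ralston, 3 for Dunmore — Ralston by 8–3.
Ralston vs Lomond: 7 to 4, Ralston.
Penrith vs Dunmore: 1+1 = 2 for Penrith, 9 for Dunmore — Dunmore by 9–2.
Penrith vs Lomond: Penrith is ranked higher on 1 ballot, Lomond on 10. Lomond wins 10–1.
Dunmore vs Lomond: Dunmore preferred on 4+3 = 7 ballots; Dunmore wins 7–4.
No city is unbeaten: Granton loses to Lomond; Holwick loses to Granton; Ralston loses to Granton; Penrith loses to Granton; Dunmore loses to Granton; Lomond loses to Ralston. In particular Granton → Ralston → Lomond → Granton is a majority cycle — no Condorcet winner exists.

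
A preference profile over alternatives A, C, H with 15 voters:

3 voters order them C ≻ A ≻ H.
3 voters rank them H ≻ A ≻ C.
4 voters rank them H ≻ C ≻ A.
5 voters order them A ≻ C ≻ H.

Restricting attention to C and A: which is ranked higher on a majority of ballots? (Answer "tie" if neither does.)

Ballots ranking C above A: 3 + 4 = 7.
Ballots ranking A above C: 15 − 7 = 8.
A wins the head-to-head 8–7.

A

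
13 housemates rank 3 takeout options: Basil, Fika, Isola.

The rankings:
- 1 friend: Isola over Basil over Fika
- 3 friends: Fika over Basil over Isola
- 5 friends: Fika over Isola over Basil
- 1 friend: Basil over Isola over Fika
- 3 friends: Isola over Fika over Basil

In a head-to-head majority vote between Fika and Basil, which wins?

Ballots ranking Fika above Basil: 3 + 5 + 3 = 11.
Ballots ranking Basil above Fika: 13 − 11 = 2.
Fika wins the head-to-head 11–2.

Fika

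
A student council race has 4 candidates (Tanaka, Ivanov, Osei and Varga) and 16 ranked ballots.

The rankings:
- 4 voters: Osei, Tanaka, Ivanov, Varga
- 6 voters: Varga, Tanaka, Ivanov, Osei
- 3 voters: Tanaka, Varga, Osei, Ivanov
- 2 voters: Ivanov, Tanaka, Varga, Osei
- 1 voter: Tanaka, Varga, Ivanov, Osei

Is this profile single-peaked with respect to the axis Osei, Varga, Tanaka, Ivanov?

Axis positions: Osei=1, Varga=2, Tanaka=3, Ivanov=4.
Bloc 1: ranking walks positions 1-3-4-2; Tanaka is ranked above Varga even though Varga lies between Tanaka and the peak Osei on the axis — preferences dip and rise again. Not single-peaked.
Bloc 2 (peak Varga at position 2): ranking walks positions 2-3-4-1, expanding outward from the peak — single-peaked.
Bloc 3 (peak Tanaka at position 3): ranking walks positions 3-2-1-4, expanding outward from the peak — single-peaked.
Bloc 4 (peak Ivanov at position 4): ranking walks positions 4-3-2-1, expanding outward from the peak — single-peaked.
Bloc 5 (peak Tanaka at position 3): ranking walks positions 3-2-4-1, expanding outward from the peak — single-peaked.
Bloc 1 violates single-peakedness, so the profile is not single-peaked on this axis.

no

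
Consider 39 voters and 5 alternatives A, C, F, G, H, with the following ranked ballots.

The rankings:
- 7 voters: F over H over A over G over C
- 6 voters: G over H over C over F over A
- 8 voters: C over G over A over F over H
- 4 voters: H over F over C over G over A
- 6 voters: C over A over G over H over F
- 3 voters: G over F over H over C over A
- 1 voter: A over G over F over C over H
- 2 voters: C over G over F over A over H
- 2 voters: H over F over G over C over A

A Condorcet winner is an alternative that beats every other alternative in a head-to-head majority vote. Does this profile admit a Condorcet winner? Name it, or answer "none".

none

Head-to-head results (39 voters):
A vs C: A is ranked higher on 7+1 = 8 ballots, C on 31. C wins 31–8.
A vs F: 8+6+1 = 15 for A, 24 for F — F by 24–15.
A vs G: 7+6+1 = 14 for A, 25 for G — G by 25–14.
A vs H: 8+6+1+2 = 17 for A, 22 for H — H by 22–17.
C vs F: C is ranked higher on 6+8+6+2 = 22 ballots, F on 17. C wins 22–17.
C vs G: 8+4+6+2 = 20 for C, 19 for G — C by 20–19.
C vs H: C is ranked higher on 8+6+1+2 = 17 ballots, H on 22. H wins 22–17.
F vs G: F preferred on 7+4+2 = 13 ballots; G wins 26–13.
F vs H: F is ranked higher on 7+8+3+1+2 = 21 ballots, H on 18. F wins 21–18.
G vs H: G preferred on 6+8+6+3+1+2 = 26 ballots; G wins 26–13.
Every alternative loses at least once (A loses to C; C loses to H; F loses to C; G loses to C; H loses to F). The majority relation contains the cycle C > F > H > C, so there is no Condorcet winner.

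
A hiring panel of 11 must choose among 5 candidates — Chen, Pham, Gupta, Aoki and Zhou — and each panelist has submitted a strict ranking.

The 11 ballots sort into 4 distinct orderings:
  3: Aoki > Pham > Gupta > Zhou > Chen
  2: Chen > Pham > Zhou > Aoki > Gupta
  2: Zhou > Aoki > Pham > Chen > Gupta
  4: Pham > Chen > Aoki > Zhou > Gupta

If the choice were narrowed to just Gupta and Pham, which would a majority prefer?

No ballot ranks Gupta above Pham: 0.
Ballots ranking Pham above Gupta: 11 − 0 = 11.
Pham wins the head-to-head 11–0.

Pham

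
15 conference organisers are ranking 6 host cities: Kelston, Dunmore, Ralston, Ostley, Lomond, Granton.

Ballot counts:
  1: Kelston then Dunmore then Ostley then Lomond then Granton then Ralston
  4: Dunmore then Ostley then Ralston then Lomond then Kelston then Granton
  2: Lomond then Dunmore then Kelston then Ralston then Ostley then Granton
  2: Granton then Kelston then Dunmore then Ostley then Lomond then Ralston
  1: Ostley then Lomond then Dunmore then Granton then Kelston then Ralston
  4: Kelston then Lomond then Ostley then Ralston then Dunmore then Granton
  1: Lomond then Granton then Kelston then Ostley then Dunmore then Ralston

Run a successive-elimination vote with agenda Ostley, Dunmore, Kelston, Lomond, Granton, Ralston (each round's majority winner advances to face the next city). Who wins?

Round 1: Ostley vs Dunmore — 6–9, Dunmore advances.
Round 2: Dunmore vs Kelston — 7–8, Kelston advances.
Round 3: Kelston vs Lomond — 7–8, Lomond advances.
Round 4: Lomond vs Granton — 13–2, Lomond advances.
Round 5: Lomond vs Ralston — 11–4, Lomond advances.
The agenda winner is Lomond.

Lomond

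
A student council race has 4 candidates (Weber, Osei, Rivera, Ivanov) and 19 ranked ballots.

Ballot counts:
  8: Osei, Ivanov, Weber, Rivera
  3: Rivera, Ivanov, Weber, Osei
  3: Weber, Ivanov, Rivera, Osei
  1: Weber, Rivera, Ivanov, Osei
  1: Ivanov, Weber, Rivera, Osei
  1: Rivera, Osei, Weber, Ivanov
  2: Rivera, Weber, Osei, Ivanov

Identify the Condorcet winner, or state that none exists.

Check each pair by majority over 19 ballots:
Weber vs Osei: Weber, 10–9.
Weber vs Rivera: Weber preferred on 8+3+1+1 = 13 ballots; Weber wins 13–6.
Weber vs Ivanov: Weber is ranked higher on 3+1+1+2 = 7 ballots, Ivanov on 12. Ivanov wins 12–7.
Osei–Rivera: Rivera 11–8.
Osei–Ivanov: Osei 11–8.
Rivera vs Ivanov: Ivanov, 12–7.
Every candidate loses at least once (Weber loses to Ivanov; Osei loses to Weber; Rivera loses to Weber; Ivanov loses to Osei). The majority relation contains the cycle Weber > Osei > Ivanov > Weber, so there is no Condorcet winner.

none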